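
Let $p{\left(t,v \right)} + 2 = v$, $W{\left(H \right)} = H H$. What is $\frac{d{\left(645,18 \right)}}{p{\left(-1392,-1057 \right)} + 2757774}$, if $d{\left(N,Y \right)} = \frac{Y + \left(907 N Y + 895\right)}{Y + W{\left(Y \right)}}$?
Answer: $\frac{810091}{72522810} \approx 0.01117$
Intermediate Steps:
$W{\left(H \right)} = H^{2}$
$p{\left(t,v \right)} = -2 + v$
$d{\left(N,Y \right)} = \frac{895 + Y + 907 N Y}{Y + Y^{2}}$ ($d{\left(N,Y \right)} = \frac{Y + \left(907 N Y + 895\right)}{Y + Y^{2}} = \frac{Y + \left(895 + 907 N Y\right)}{Y + Y^{2}} = \frac{895 + Y + 907 N Y}{Y + Y^{2}}$)
$\frac{d{\left(645,18 \right)}}{p{\left(-1392,-1057 \right)} + 2757774} = \frac{\frac{1}{18} \frac{1}{1 + 18} \left(895 + 18 + 907 \cdot 645 \cdot 18\right)}{\left(-2 - 1057\right) + 2757774} = \frac{\frac{1}{18} \cdot \frac{1}{19} \left(895 + 18 + 10530270\right)}{-1059 + 2757774} = \frac{\frac{1}{18} \cdot \frac{1}{19} \cdot 10531183}{2756715} = \frac{10531183}{342} \cdot \frac{1}{2756715} = \frac{810091}{72522810}$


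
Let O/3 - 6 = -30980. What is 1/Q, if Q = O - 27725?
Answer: -1/120647 ≈ -8.2886e-6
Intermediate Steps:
O = -92922 (O = 18 + 3*(-30980) = 18 - 92940 = -92922)
Q = -120647 (Q = -92922 - 27725 = -120647)
1/Q = 1/(-120647) = -1/120647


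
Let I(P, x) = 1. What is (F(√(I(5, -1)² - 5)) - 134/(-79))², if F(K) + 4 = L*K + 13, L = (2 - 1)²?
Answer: 689061/6241 + 3380*I/79 ≈ 110.41 + 42.785*I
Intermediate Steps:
L = 1 (L = 1² = 1)
F(K) = 9 + K (F(K) = -4 + (1*K + 13) = -4 + (K + 13) = -4 + (13 + K) = 9 + K)
(F(√(I(5, -1)² - 5)) - 134/(-79))² = ((9 + √(1² - 5)) - 134/(-79))² = ((9 + √(1 - 5)) - 134*(-1/79))² = ((9 + √(-4)) + 134/79)² = ((9 + 2*I) + 134/79)² = (845/79 + 2*I)²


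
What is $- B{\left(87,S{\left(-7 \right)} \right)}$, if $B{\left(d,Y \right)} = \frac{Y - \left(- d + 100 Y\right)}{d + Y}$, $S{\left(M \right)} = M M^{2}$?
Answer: $\frac{8511}{64} \approx 132.98$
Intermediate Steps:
$S{\left(M \right)} = M^{3}$
$B{\left(d,Y \right)} = \frac{d - 99 Y}{Y + d}$ ($B{\left(d,Y \right)} = \frac{Y - \left(- d + 100 Y\right)}{Y + d} = \frac{d - 99 Y}{Y + d}$)
$- B{\left(87,S{\left(-7 \right)} \right)} = - \frac{87 - 99 \left(-7\right)^{3}}{\left(-7\right)^{3} + 87} = - \frac{87 - -33957}{-343 + 87} = - \frac{87 + 33957}{-256} = - \frac{\left(-1\right) 34044}{256} = \left(-1\right) \left(- \frac{8511}{64}\right) = \frac{8511}{64}$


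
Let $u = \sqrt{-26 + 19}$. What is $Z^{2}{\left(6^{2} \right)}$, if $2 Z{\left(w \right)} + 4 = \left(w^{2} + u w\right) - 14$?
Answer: $406053 + 23004 i \sqrt{7} \approx 4.0605 \cdot 10^{5} + 60863.0 i$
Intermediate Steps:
$u = i \sqrt{7}$ ($u = \sqrt{-7} = i \sqrt{7} \approx 2.6458 i$)
$Z{\left(w \right)} = -9 + \frac{w^{2}}{2} + \frac{i w \sqrt{7}}{2}$ ($Z{\left(w \right)} = -2 + \frac{\left(w^{2} + i \sqrt{7} w\right) - 14}{2} = -2 + \frac{\left(w^{2} + i w \sqrt{7}\right) - 14}{2} = -2 + \frac{-14 + w^{2} + i w \sqrt{7}}{2} = -2 + \left(-7 + \frac{w^{2}}{2} + \frac{i w \sqrt{7}}{2}\right) = -9 + \frac{w^{2}}{2} + \frac{i w \sqrt{7}}{2}$)
$Z^{2}{\left(6^{2} \right)} = \left(-9 + \frac{\left(6^{2}\right)^{2}}{2} + \frac{i 6^{2} \sqrt{7}}{2}\right)^{2} = \left(-9 + \frac{36^{2}}{2} + \frac{1}{2} i 36 \sqrt{7}\right)^{2} = \left(-9 + \frac{1}{2} \cdot 1296 + 18 i \sqrt{7}\right)^{2} = \left(-9 + 648 + 18 i \sqrt{7}\right)^{2} = \left(639 + 18 i \sqrt{7}\right)^{2}$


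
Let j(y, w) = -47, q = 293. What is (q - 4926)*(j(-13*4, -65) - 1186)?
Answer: 5712489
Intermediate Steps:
(q - 4926)*(j(-13*4, -65) - 1186) = (293 - 4926)*(-47 - 1186) = -4633*(-1233) = 5712489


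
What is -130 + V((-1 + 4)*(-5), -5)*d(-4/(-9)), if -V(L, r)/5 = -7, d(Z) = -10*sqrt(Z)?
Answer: -1090/3 ≈ -363.33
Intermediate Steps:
V(L, r) = 35 (V(L, r) = -5*(-7) = 35)
-130 + V((-1 + 4)*(-5), -5)*d(-4/(-9)) = -130 + 35*(-10*2*sqrt(-1/(-9))) = -130 + 35*(-10*sqrt(-4*(-1/9))) = -130 + 35*(-10*sqrt(4/9)) = -130 + 35*(-10*2/3) = -130 + 35*(-20/3) = -130 - 700/3 = -1090/3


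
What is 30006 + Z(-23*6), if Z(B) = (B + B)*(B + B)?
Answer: 106182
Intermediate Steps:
Z(B) = 4*B² (Z(B) = (2*B)*(2*B) = 4*B²)
30006 + Z(-23*6) = 30006 + 4*(-23*6)² = 30006 + 4*(-138)² = 30006 + 4*19044 = 30006 + 76176 = 106182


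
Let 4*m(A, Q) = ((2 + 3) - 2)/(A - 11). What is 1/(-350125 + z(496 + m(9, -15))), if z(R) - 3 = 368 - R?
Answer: -8/2801997 ≈ -2.8551e-6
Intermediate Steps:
m(A, Q) = 3/(4*(-11 + A)) (m(A, Q) = (((2 + 3) - 2)/(A - 11))/4 = ((5 - 2)/(-11 + A))/4 = (3/(-11 + A))/4 = 3/(4*(-11 + A)))
z(R) = 371 - R (z(R) = 3 + (368 - R) = 371 - R)
1/(-350125 + z(496 + m(9, -15))) = 1/(-350125 + (371 - (496 + 3/(4*(-11 + 9))))) = 1/(-350125 + (371 - (496 + (¾)/(-2)))) = 1/(-350125 + (371 - (496 + (¾)*(-½)))) = 1/(-350125 + (371 - (496 - 3/8))) = 1/(-350125 + (371 - 1*3965/8)) = 1/(-350125 + (371 - 3965/8)) = 1/(-350125 - 997/8) = 1/(-2801997/8) = -8/2801997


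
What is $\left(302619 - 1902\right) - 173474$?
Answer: $127243$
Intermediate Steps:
$\left(302619 - 1902\right) - 173474 = 300717 - 173474 = 127243$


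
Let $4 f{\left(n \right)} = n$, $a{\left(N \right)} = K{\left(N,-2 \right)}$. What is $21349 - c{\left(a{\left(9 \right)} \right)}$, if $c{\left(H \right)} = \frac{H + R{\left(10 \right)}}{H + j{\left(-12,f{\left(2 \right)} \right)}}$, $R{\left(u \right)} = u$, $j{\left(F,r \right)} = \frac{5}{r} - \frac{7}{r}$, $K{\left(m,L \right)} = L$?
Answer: $\frac{64051}{3} \approx 21350.0$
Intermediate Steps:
$a{\left(N \right)} = -2$
$f{\left(n \right)} = \frac{n}{4}$
$j{\left(F,r \right)} = - \frac{2}{r}$
$c{\left(H \right)} = \frac{10 + H}{-4 + H}$ ($c{\left(H \right)} = \frac{H + 10}{H - \frac{2}{\frac{1}{4} \cdot 2}} = \frac{10 + H}{H - 2 \frac{1}{\frac{1}{2}}} = \frac{10 + H}{H - 4} = \frac{10 + H}{-4 + H}$)
$21349 - c{\left(a{\left(9 \right)} \right)} = 21349 - \frac{10 - 2}{-4 - 2} = 21349 - \frac{1}{-6} \cdot 8 = 21349 - \left(- \frac{1}{6}\right) 8 = 21349 - - \frac{4}{3} = 21349 + \frac{4}{3} = \frac{64051}{3}$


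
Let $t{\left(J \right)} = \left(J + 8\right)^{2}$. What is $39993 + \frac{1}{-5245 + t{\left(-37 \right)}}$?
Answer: $\frac{176129171}{4404} \approx 39993.0$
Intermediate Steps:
$t{\left(J \right)} = \left(8 + J\right)^{2}$
$39993 + \frac{1}{-5245 + t{\left(-37 \right)}} = 39993 + \frac{1}{-5245 + \left(8 - 37\right)^{2}} = 39993 + \frac{1}{-5245 + \left(-29\right)^{2}} = 39993 + \frac{1}{-5245 + 841} = 39993 + \frac{1}{-4404} = 39993 - \frac{1}{4404} = \frac{176129171}{4404}$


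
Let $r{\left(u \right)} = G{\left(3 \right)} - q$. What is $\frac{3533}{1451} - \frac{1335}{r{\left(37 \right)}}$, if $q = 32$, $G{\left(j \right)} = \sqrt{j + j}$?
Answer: $\frac{32791657}{738559} + \frac{1335 \sqrt{6}}{1018} \approx 47.612$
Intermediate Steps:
$G{\left(j \right)} = \sqrt{2} \sqrt{j}$ ($G{\left(j \right)} = \sqrt{2 j} = \sqrt{2} \sqrt{j}$)
$r{\left(u \right)} = -32 + \sqrt{6}$ ($r{\left(u \right)} = \sqrt{2} \sqrt{3} - 32 = \sqrt{6} - 32 = -32 + \sqrt{6}$)
$\frac{3533}{1451} - \frac{1335}{r{\left(37 \right)}} = \frac{3533}{1451} - \frac{1335}{-32 + \sqrt{6}}$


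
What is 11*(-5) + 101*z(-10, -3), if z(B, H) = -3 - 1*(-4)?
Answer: 46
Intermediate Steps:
z(B, H) = 1 (z(B, H) = -3 + 4 = 1)
11*(-5) + 101*z(-10, -3) = 11*(-5) + 101*1 = -55 + 101 = 46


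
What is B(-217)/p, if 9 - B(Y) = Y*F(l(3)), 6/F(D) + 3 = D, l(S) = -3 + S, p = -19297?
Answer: 425/19297 ≈ 0.022024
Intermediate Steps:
F(D) = 6/(-3 + D)
B(Y) = 9 + 2*Y (B(Y) = 9 - Y*6/(-3 + (-3 + 3)) = 9 - Y*6/(-3 + 0) = 9 - Y*6/(-3) = 9 - Y*6*(-1/3) = 9 - Y*(-2) = 9 - (-2)*Y = 9 + 2*Y)
B(-217)/p = (9 + 2*(-217))/(-19297) = (9 - 434)*(-1/19297) = -425*(-1/19297) = 425/19297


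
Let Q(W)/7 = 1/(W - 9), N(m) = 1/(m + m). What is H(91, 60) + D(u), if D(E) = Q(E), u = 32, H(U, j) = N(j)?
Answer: 863/2760 ≈ 0.31268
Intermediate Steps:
N(m) = 1/(2*m)
Q(W) = 7/(-9 + W) (Q(W) = 7/(W - 9) = 7/(-9 + W))
H(U, j) = 1/(2*j)
D(E) = 7/(-9 + E)
H(91, 60) + D(u) = (½)/60 + 7/(-9 + 32) = (½)*(1/60) + 7/23 = 1/120 + 7*(1/23) = 1/120 + 7/23 = 863/2760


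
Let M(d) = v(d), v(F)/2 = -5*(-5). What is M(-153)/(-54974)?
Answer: -25/27487 ≈ -0.00090952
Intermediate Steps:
v(F) = 50 (v(F) = 2*(-5*(-5)) = 2*25 = 50)
M(d) = 50
M(-153)/(-54974) = 50/(-54974) = 50*(-1/54974) = -25/27487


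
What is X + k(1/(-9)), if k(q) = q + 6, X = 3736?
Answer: 33677/9 ≈ 3741.9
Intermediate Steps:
k(q) = 6 + q
X + k(1/(-9)) = 3736 + (6 + 1/(-9)) = 3736 + (6 - ⅑) = 3736 + 53/9 = 33677/9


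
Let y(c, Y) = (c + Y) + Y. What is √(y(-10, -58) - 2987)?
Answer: I*√3113 ≈ 55.794*I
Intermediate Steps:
y(c, Y) = c + 2*Y (y(c, Y) = (Y + c) + Y = c + 2*Y)
√(y(-10, -58) - 2987) = √((-10 + 2*(-58)) - 2987) = √((-10 - 116) - 2987) = √(-126 - 2987) = √(-3113) = I*√3113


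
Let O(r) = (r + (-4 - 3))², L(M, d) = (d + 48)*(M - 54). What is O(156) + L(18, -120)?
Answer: 24793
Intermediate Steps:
L(M, d) = (-54 + M)*(48 + d) (L(M, d) = (48 + d)*(-54 + M) = (-54 + M)*(48 + d))
O(r) = (-7 + r)² (O(r) = (r - 7)² = (-7 + r)²)
O(156) + L(18, -120) = (-7 + 156)² + (-2592 - 54*(-120) + 48*18 + 18*(-120)) = 149² + (-2592 + 6480 + 864 - 2160) = 22201 + 2592 = 24793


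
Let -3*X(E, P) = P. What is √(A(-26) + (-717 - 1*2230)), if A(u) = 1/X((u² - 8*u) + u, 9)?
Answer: I*√26526/3 ≈ 54.289*I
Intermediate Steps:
X(E, P) = -P/3
A(u) = -⅓ (A(u) = 1/(-⅓*9) = 1/(-3) = -⅓)
√(A(-26) + (-717 - 1*2230)) = √(-⅓ + (-717 - 1*2230)) = √(-⅓ + (-717 - 2230)) = √(-⅓ - 2947) = √(-8842/3) = I*√26526/3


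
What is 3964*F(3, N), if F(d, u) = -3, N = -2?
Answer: -11892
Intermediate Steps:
3964*F(3, N) = 3964*(-3) = -11892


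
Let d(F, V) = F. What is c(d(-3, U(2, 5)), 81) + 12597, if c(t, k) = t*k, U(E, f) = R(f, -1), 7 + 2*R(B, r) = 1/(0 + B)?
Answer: 12354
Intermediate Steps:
R(B, r) = -7/2 + 1/(2*B) (R(B, r) = -7/2 + 1/(2*(0 + B)) = -7/2 + 1/(2*B))
U(E, f) = (1 - 7*f)/(2*f)
c(t, k) = k*t
c(d(-3, U(2, 5)), 81) + 12597 = 81*(-3) + 12597 = -243 + 12597 = 12354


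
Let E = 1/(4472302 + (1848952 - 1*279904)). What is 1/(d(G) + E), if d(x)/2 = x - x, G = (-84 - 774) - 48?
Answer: 6041350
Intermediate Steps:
E = 1/6041350 (E = 1/(4472302 + (1848952 - 279904)) = 1/(4472302 + 1569048) = 1/6041350 ≈ 1.6553e-7)
G = -906 (G = -858 - 48 = -906)
d(x) = 0 (d(x) = 2*(x - x) = 2*0 = 0)
1/(d(G) + E) = 1/(0 + 1/6041350) = 1/(1/6041350) = 6041350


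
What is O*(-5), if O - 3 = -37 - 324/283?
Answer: 49730/283 ≈ 175.72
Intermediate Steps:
O = -9946/283 (O = 3 + (-37 - 324/283) = 3 - 10795/283 = -9946/283 ≈ -35.145)
O*(-5) = -9946/283*(-5) = 49730/283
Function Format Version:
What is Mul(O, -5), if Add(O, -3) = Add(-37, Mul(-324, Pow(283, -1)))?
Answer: Rational(49730, 283) ≈ 175.72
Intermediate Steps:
O = Rational(-9946, 283) (O = Add(3, Add(-37, Mul(-324, Pow(283, -1)))) = Add(3, Add(-37, Mul(-324, Rational(1, 283)))) = Add(3, Add(-37, Rational(-324, 283))) = Add(3, Rational(-10795, 283)) = Rational(-9946, 283) ≈ -35.145)
Mul(O, -5) = Mul(Rational(-9946, 283), -5) = Rational(49730, 283)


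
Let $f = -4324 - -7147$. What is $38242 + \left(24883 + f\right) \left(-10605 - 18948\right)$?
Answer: $-818757176$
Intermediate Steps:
$f = 2823$ ($f = -4324 + 7147 = 2823$)
$38242 + \left(24883 + f\right) \left(-10605 - 18948\right) = 38242 + \left(24883 + 2823\right) \left(-10605 - 18948\right) = 38242 + 27706 \left(-29553\right) = 38242 - 818795418 = -818757176$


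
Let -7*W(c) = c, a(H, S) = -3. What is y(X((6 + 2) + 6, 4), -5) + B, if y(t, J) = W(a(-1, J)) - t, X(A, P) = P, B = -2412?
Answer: -16909/7 ≈ -2415.6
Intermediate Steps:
W(c) = -c/7
y(t, J) = 3/7 - t (y(t, J) = -⅐*(-3) - t = 3/7 - t)
y(X((6 + 2) + 6, 4), -5) + B = (3/7 - 1*4) - 2412 = (3/7 - 4) - 2412 = -25/7 - 2412 = -16909/7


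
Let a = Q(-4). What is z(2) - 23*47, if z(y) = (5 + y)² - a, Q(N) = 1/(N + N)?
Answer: -8255/8 ≈ -1031.9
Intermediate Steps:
Q(N) = 1/(2*N)
a = -⅛ (a = (½)/(-4) = (½)*(-¼) = -⅛ ≈ -0.12500)
z(y) = ⅛ + (5 + y)² (z(y) = (5 + y)² - 1*(-⅛) = (5 + y)² + ⅛ = ⅛ + (5 + y)²)
z(2) - 23*47 = (⅛ + (5 + 2)²) - 23*47 = (⅛ + 7²) - 1081 = (⅛ + 49) - 1081 = 393/8 - 1081 = -8255/8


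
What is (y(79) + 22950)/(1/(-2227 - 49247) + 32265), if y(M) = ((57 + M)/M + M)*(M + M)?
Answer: 1837827696/1660808609 ≈ 1.1066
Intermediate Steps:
y(M) = 2*M*(M + (57 + M)/M) (y(M) = ((57 + M)/M + M)*(2*M) = (M + (57 + M)/M)*(2*M) = 2*M*(M + (57 + M)/M))
(y(79) + 22950)/(1/(-2227 - 49247) + 32265) = ((114 + 2*79 + 2*79**2) + 22950)/(1/(-2227 - 49247) + 32265) = ((114 + 158 + 2*6241) + 22950)/(1/(-51474) + 32265) = ((114 + 158 + 12482) + 22950)/(-1/51474 + 32265) = (12754 + 22950)/(1660808609/51474) = 35704*(51474/1660808609) = 1837827696/1660808609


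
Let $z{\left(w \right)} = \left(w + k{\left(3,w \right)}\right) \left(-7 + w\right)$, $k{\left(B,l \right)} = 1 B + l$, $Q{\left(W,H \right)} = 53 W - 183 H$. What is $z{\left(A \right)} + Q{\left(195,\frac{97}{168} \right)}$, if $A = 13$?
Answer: $\frac{582587}{56} \approx 10403.0$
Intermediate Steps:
$Q{\left(W,H \right)} = - 183 H + 53 W$
$k{\left(B,l \right)} = B + l$
$z{\left(w \right)} = \left(-7 + w\right) \left(3 + 2 w\right)$ ($z{\left(w \right)} = \left(w + \left(3 + w\right)\right) \left(-7 + w\right) = \left(3 + 2 w\right) \left(-7 + w\right) = \left(-7 + w\right) \left(3 + 2 w\right)$)
$z{\left(A \right)} + Q{\left(195,\frac{97}{168} \right)} = \left(-21 - 143 + 2 \cdot 13^{2}\right) + \left(- 183 \cdot \frac{97}{168} + 53 \cdot 195\right) = \left(-21 - 143 + 2 \cdot 169\right) + \left(- 183 \cdot 97 \cdot \frac{1}{168} + 10335\right) = \left(-21 - 143 + 338\right) + \left(\left(-183\right) \frac{97}{168} + 10335\right) = 174 + \left(- \frac{5917}{56} + 10335\right) = 174 + \frac{572843}{56} = \frac{582587}{56}$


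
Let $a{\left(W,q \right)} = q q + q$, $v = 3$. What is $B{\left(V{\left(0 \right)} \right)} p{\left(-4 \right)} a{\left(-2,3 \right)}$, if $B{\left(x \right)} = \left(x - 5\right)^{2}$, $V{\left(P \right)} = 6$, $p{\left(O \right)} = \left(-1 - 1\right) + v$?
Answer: $12$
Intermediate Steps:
$p{\left(O \right)} = 1$ ($p{\left(O \right)} = \left(-1 - 1\right) + 3 = -2 + 3 = 1$)
$a{\left(W,q \right)} = q + q^{2}$ ($a{\left(W,q \right)} = q^{2} + q = q + q^{2}$)
$B{\left(x \right)} = \left(-5 + x\right)^{2}$
$B{\left(V{\left(0 \right)} \right)} p{\left(-4 \right)} a{\left(-2,3 \right)} = \left(-5 + 6\right)^{2} \cdot 1 \cdot 3 \left(1 + 3\right) = 1^{2} \cdot 1 \cdot 3 \cdot 4 = 1 \cdot 1 \cdot 12 = 1 \cdot 12 = 12$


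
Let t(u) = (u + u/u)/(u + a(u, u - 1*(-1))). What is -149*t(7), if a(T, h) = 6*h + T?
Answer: -596/31 ≈ -19.226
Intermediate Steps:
a(T, h) = T + 6*h
t(u) = (1 + u)/(6 + 8*u) (t(u) = (u + u/u)/(u + (u + 6*(u - 1*(-1)))) = (u + 1)/(u + (u + 6*(u + 1))) = (1 + u)/(u + (u + 6*(1 + u))) = (1 + u)/(u + (u + (6 + 6*u))) = (1 + u)/(u + (6 + 7*u)) = (1 + u)/(6 + 8*u))
-149*t(7) = -149*(1 + 7)/(2*(3 + 4*7)) = -149*8/(2*(3 + 28)) = -149*8/(2*31) = -149*4/31 = -596/31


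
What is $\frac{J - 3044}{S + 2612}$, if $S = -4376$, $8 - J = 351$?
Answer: $\frac{1129}{588} \approx 1.9201$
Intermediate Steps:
$J = -343$ ($J = 8 - 351 = -343$)
$\frac{J - 3044}{S + 2612} = \frac{-343 - 3044}{-4376 + 2612} = - \frac{3387}{-1764} = \left(-3387\right) \left(- \frac{1}{1764}\right) = \frac{1129}{588}$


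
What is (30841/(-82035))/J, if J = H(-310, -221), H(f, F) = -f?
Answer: -30841/25430850 ≈ -0.0012127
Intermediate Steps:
J = 310 (J = -1*(-310) = 310)
(30841/(-82035))/J = (30841/(-82035))/310 = (30841*(-1/82035))*(1/310) = -30841/82035*1/310 = -30841/25430850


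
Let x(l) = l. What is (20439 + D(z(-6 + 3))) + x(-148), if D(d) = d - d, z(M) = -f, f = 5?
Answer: 20291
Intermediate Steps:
z(M) = -5 (z(M) = -1*5 = -5)
D(d) = 0
(20439 + D(z(-6 + 3))) + x(-148) = (20439 + 0) - 148 = 20439 - 148 = 20291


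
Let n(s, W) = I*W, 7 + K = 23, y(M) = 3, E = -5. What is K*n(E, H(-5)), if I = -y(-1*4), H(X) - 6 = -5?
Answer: -48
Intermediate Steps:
K = 16 (K = -7 + 23 = 16)
H(X) = 1 (H(X) = 6 - 5 = 1)
I = -3 (I = -1*3 = -3)
n(s, W) = -3*W
K*n(E, H(-5)) = 16*(-3*1) = 16*(-3) = -48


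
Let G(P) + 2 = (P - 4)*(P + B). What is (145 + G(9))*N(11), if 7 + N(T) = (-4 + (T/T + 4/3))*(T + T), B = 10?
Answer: -31178/3 ≈ -10393.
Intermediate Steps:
G(P) = -2 + (-4 + P)*(10 + P) (G(P) = -2 + (P - 4)*(P + 10) = -2 + (-4 + P)*(10 + P))
N(T) = -7 - 10*T/3 (N(T) = -7 + (-4 + (T/T + 4/3))*(T + T) = -7 + (-4 + (1 + 4*(⅓)))*(2*T) = -7 + (-4 + (1 + 4/3))*(2*T) = -7 + (-4 + 7/3)*(2*T) = -7 - 10*T/3)
(145 + G(9))*N(11) = (145 + (-42 + 9² + 6*9))*(-7 - 10/3*11) = (145 + (-42 + 81 + 54))*(-7 - 110/3) = (145 + 93)*(-131/3) = 238*(-131/3) = -31178/3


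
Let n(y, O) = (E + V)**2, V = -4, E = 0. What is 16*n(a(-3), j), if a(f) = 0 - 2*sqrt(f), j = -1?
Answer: 256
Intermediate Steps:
a(f) = -2*sqrt(f)
n(y, O) = 16 (n(y, O) = (0 - 4)**2 = (-4)**2 = 16)
16*n(a(-3), j) = 16*16 = 256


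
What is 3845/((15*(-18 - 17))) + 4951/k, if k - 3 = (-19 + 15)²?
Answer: 505244/1995 ≈ 253.26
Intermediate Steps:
k = 19 (k = 3 + (-19 + 15)² = 3 + (-4)² = 3 + 16 = 19)
3845/((15*(-18 - 17))) + 4951/k = 3845/((15*(-18 - 17))) + 4951/19 = 3845/((15*(-35))) + 4951*(1/19) = 3845/(-525) + 4951/19 = 3845*(-1/525) + 4951/19 = -769/105 + 4951/19 = 505244/1995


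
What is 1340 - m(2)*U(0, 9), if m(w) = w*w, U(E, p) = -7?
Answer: 1368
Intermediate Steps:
m(w) = w²
1340 - m(2)*U(0, 9) = 1340 - 2²*(-7) = 1340 - 4*(-7) = 1340 - 1*(-28) = 1340 + 28 = 1368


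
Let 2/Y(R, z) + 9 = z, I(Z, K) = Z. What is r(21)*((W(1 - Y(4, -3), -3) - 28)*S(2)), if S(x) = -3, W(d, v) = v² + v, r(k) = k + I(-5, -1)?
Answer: 1056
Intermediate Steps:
Y(R, z) = 2/(-9 + z)
r(k) = -5 + k (r(k) = k - 5 = -5 + k)
W(d, v) = v + v²
r(21)*((W(1 - Y(4, -3), -3) - 28)*S(2)) = (-5 + 21)*((-3*(1 - 3) - 28)*(-3)) = 16*((-3*(-2) - 28)*(-3)) = 16*((6 - 28)*(-3)) = 16*(-22*(-3)) = 16*66 = 1056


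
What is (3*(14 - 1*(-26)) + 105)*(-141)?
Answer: -31725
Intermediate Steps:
(3*(14 - 1*(-26)) + 105)*(-141) = (3*(14 + 26) + 105)*(-141) = (3*40 + 105)*(-141) = (120 + 105)*(-141) = 225*(-141) = -31725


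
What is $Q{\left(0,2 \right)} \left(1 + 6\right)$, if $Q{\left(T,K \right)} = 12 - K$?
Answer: $70$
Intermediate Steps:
$Q{\left(0,2 \right)} \left(1 + 6\right) = \left(12 - 2\right) \left(1 + 6\right) = \left(12 - 2\right) 7 = 10 \cdot 7 = 70$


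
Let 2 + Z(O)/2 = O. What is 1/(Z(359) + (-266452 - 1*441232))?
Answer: -1/706970 ≈ -1.4145e-6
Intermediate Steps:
Z(O) = -4 + 2*O
1/(Z(359) + (-266452 - 1*441232)) = 1/((-4 + 2*359) + (-266452 - 1*441232)) = 1/((-4 + 718) + (-266452 - 441232)) = 1/(714 - 707684) = 1/(-706970) = -1/706970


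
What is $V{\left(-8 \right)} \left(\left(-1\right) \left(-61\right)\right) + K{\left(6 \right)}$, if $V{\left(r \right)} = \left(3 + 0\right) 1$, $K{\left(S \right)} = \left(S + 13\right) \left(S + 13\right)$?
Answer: $544$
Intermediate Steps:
$K{\left(S \right)} = \left(13 + S\right)^{2}$ ($K{\left(S \right)} = \left(13 + S\right) \left(13 + S\right) = \left(13 + S\right)^{2}$)
$V{\left(r \right)} = 3$ ($V{\left(r \right)} = 3 \cdot 1 = 3$)
$V{\left(-8 \right)} \left(\left(-1\right) \left(-61\right)\right) + K{\left(6 \right)} = 3 \left(\left(-1\right) \left(-61\right)\right) + \left(13 + 6\right)^{2} = 3 \cdot 61 + 19^{2} = 183 + 361 = 544$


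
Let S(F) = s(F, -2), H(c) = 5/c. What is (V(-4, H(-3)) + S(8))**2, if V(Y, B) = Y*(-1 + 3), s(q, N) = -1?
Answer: 81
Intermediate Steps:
S(F) = -1
V(Y, B) = 2*Y (V(Y, B) = Y*2 = 2*Y)
(V(-4, H(-3)) + S(8))**2 = (2*(-4) - 1)**2 = (-8 - 1)**2 = (-9)**2 = 81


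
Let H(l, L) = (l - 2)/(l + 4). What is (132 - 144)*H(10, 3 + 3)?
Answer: -48/7 ≈ -6.8571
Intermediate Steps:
H(l, L) = (-2 + l)/(4 + l)
(132 - 144)*H(10, 3 + 3) = (132 - 144)*((-2 + 10)/(4 + 10)) = -12*8/14 = -6*8/7 = -12*4/7 = -48/7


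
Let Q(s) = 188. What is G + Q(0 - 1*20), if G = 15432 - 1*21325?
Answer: -5705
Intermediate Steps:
G = -5893 (G = 15432 - 21325 = -5893)
G + Q(0 - 1*20) = -5893 + 188 = -5705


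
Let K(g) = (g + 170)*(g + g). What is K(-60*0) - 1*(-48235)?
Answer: 48235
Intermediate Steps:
K(g) = 2*g*(170 + g) (K(g) = (170 + g)*(2*g) = 2*g*(170 + g))
K(-60*0) - 1*(-48235) = 2*(-60*0)*(170 - 60*0) - 1*(-48235) = 2*0*(170 + 0) + 48235 = 2*0*170 + 48235 = 0 + 48235 = 48235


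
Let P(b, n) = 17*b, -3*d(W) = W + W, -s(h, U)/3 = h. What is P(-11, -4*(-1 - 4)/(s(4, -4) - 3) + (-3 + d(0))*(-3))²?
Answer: 34969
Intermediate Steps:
s(h, U) = -3*h
d(W) = -2*W/3 (d(W) = -(W + W)/3 = -2*W/3)
P(-11, -4*(-1 - 4)/(s(4, -4) - 3) + (-3 + d(0))*(-3))² = (17*(-11))² = (-187)² = 34969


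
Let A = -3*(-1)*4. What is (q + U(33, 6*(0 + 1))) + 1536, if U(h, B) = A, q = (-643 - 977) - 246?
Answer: -318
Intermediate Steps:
q = -1866 (q = -1620 - 246 = -1866)
A = 12 (A = 3*4 = 12)
U(h, B) = 12
(q + U(33, 6*(0 + 1))) + 1536 = (-1866 + 12) + 1536 = -1854 + 1536 = -318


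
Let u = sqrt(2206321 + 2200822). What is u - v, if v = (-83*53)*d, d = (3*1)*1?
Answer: 13197 + sqrt(4407143) ≈ 15296.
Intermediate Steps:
d = 3 (d = 3*1 = 3)
v = -13197 (v = -83*53*3 = -4399*3 = -13197)
u = sqrt(4407143) ≈ 2099.3
u - v = sqrt(4407143) - 1*(-13197) = sqrt(4407143) + 13197 = 13197 + sqrt(4407143)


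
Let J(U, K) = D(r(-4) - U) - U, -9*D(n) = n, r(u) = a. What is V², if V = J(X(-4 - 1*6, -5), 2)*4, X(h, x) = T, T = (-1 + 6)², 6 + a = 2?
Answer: 614656/81 ≈ 7588.3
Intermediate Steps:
a = -4 (a = -6 + 2 = -4)
r(u) = -4
D(n) = -n/9
T = 25 (T = 5² = 25)
X(h, x) = 25
J(U, K) = 4/9 - 8*U/9 (J(U, K) = -(-4 - U)/9 - U = (4/9 + U/9) - U = 4/9 - 8*U/9)
V = -784/9 (V = (4/9 - 8/9*25)*4 = (4/9 - 200/9)*4 = -196/9*4 = -784/9 ≈ -87.111)
V² = (-784/9)² = 614656/81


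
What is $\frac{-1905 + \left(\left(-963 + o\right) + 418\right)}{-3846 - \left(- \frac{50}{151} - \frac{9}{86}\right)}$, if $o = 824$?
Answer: $\frac{21115236}{49938497} \approx 0.42282$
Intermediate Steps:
$\frac{-1905 + \left(\left(-963 + o\right) + 418\right)}{-3846 - \left(- \frac{50}{151} - \frac{9}{86}\right)} = \frac{-1905 + \left(\left(-963 + 824\right) + 418\right)}{-3846 - \left(- \frac{50}{151} - \frac{9}{86}\right)} = \frac{-1905 + \left(-139 + 418\right)}{-3846 - - \frac{5659}{12986}} = \frac{-1905 + 279}{-3846 + \left(\frac{9}{86} + \frac{50}{151}\right)} = - \frac{1626}{-3846 + \frac{5659}{12986}} = - \frac{1626}{- \frac{49938497}{12986}} = \left(-1626\right) \left(- \frac{12986}{49938497}\right) = \frac{21115236}{49938497}$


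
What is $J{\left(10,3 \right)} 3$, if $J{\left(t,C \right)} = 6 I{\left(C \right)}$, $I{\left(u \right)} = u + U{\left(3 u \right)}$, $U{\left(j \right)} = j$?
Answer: $216$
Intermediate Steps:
$I{\left(u \right)} = 4 u$ ($I{\left(u \right)} = u + 3 u = 4 u$)
$J{\left(t,C \right)} = 24 C$ ($J{\left(t,C \right)} = 6 \cdot 4 C = 24 C$)
$J{\left(10,3 \right)} 3 = 24 \cdot 3 \cdot 3 = 72 \cdot 3 = 216$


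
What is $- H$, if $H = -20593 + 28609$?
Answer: $-8016$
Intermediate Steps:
$H = 8016$
$- H = \left(-1\right) 8016 = -8016$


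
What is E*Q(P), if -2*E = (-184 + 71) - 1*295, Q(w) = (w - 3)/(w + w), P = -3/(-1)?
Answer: 0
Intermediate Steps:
P = 3 (P = -3*(-1) = 3)
Q(w) = (-3 + w)/(2*w) (Q(w) = (-3 + w)/((2*w)) = (-3 + w)*(1/(2*w)) = (-3 + w)/(2*w))
E = 204 (E = -((-184 + 71) - 1*295)/2 = -(-113 - 295)/2 = -½*(-408) = 204)
E*Q(P) = 204*((½)*(-3 + 3)/3) = 204*((½)*(⅓)*0) = 204*0 = 0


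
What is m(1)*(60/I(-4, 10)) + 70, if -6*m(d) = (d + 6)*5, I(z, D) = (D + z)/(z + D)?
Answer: -280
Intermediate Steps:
I(z, D) = 1 (I(z, D) = (D + z)/(D + z) = 1)
m(d) = -5 - 5*d/6 (m(d) = -(d + 6)*5/6 = -(6 + d)*5/6 = -(30 + 5*d)/6 = -5 - 5*d/6)
m(1)*(60/I(-4, 10)) + 70 = (-5 - 5/6*1)*(60/1) + 70 = (-5 - 5/6)*(60*1) + 70 = -35/6*60 + 70 = -350 + 70 = -280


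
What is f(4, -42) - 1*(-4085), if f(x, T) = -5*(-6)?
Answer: 4115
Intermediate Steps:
f(x, T) = 30
f(4, -42) - 1*(-4085) = 30 - 1*(-4085) = 30 + 4085 = 4115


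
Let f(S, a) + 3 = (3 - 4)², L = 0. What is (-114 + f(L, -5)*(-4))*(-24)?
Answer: 2544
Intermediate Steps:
f(S, a) = -2 (f(S, a) = -3 + (3 - 4)² = -3 + (-1)² = -3 + 1 = -2)
(-114 + f(L, -5)*(-4))*(-24) = (-114 - 2*(-4))*(-24) = (-114 + 8)*(-24) = -106*(-24) = 2544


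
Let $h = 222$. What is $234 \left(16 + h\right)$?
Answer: $55692$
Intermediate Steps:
$234 \left(16 + h\right) = 234 \left(16 + 222\right) = 234 \cdot 238 = 55692$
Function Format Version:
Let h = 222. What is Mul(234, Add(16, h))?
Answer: 55692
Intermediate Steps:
Mul(234, Add(16, h)) = Mul(234, Add(16, 222)) = Mul(234, 238) = 55692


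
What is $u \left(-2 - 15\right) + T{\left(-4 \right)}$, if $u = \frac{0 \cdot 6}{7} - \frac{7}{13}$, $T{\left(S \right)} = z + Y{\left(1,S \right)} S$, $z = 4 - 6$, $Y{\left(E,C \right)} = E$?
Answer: $\frac{41}{13} \approx 3.1538$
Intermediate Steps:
$z = -2$ ($z = 4 - 6 = -2$)
$T{\left(S \right)} = -2 + S$ ($T{\left(S \right)} = -2 + 1 S = -2 + S$)
$u = - \frac{7}{13}$ ($u = 0 \cdot \frac{1}{7} - \frac{7}{13} = 0 - \frac{7}{13} = - \frac{7}{13} \approx -0.53846$)
$u \left(-2 - 15\right) + T{\left(-4 \right)} = - \frac{7 \left(-2 - 15\right)}{13} - 6 = \left(- \frac{7}{13}\right) \left(-17\right) - 6 = \frac{119}{13} - 6 = \frac{41}{13}$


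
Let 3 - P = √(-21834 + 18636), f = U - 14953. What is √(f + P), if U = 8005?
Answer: √(-6945 - I*√3198) ≈ 0.3393 - 83.337*I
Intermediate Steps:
f = -6948 (f = 8005 - 14953 = -6948)
P = 3 - I*√3198 (P = 3 - √(-21834 + 18636) = 3 - √(-3198) = 3 - I*√3198 ≈ 3.0 - 56.551*I)
√(f + P) = √(-6948 + (3 - I*√3198)) = √(-6945 - I*√3198)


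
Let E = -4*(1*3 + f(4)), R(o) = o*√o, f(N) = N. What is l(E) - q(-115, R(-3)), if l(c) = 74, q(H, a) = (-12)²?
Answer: -70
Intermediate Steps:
R(o) = o^(3/2)
E = -28 (E = -4*(1*3 + 4) = -4*(3 + 4) = -4*7 = -28)
q(H, a) = 144
l(E) - q(-115, R(-3)) = 74 - 1*144 = 74 - 144 = -70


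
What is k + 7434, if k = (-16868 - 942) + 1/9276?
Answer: -96247775/9276 ≈ -10376.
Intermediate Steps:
k = -165205559/9276 (k = -17810 + 1/9276 = -165205559/9276 ≈ -17810.)
k + 7434 = -165205559/9276 + 7434 = -96247775/9276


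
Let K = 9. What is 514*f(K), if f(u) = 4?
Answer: 2056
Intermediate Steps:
514*f(K) = 514*4 = 2056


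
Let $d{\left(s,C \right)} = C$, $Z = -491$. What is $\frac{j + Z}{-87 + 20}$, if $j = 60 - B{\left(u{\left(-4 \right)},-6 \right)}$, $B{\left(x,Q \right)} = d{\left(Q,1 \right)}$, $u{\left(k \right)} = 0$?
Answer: $\frac{432}{67} \approx 6.4478$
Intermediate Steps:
$B{\left(x,Q \right)} = 1$
$j = 59$ ($j = 60 - 1 = 59$)
$\frac{j + Z}{-87 + 20} = \frac{59 - 491}{-87 + 20} = - \frac{432}{-67} = \left(-432\right) \left(- \frac{1}{67}\right) = \frac{432}{67}$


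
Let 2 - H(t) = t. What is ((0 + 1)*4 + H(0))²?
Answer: 36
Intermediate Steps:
H(t) = 2 - t
((0 + 1)*4 + H(0))² = ((0 + 1)*4 + (2 - 1*0))² = (1*4 + (2 + 0))² = (4 + 2)² = 6² = 36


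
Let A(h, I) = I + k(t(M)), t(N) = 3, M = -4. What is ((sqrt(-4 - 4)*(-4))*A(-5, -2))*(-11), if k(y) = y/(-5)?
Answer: -1144*I*sqrt(2)/5 ≈ -323.57*I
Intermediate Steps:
k(y) = -y/5 (k(y) = y*(-1/5) = -y/5)
A(h, I) = -3/5 + I (A(h, I) = I - 1/5*3 = I - 3/5 = -3/5 + I)
((sqrt(-4 - 4)*(-4))*A(-5, -2))*(-11) = ((sqrt(-4 - 4)*(-4))*(-3/5 - 2))*(-11) = ((sqrt(-8)*(-4))*(-13/5))*(-11) = (((2*I*sqrt(2))*(-4))*(-13/5))*(-11) = (-8*I*sqrt(2)*(-13/5))*(-11) = (104*I*sqrt(2)/5)*(-11) = -1144*I*sqrt(2)/5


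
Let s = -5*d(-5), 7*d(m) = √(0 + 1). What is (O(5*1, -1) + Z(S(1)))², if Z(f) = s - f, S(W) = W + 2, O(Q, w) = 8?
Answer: 900/49 ≈ 18.367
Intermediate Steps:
d(m) = ⅐ (d(m) = √(0 + 1)/7 = √1/7 = (⅐)*1 = ⅐)
S(W) = 2 + W
s = -5/7 (s = -5*⅐ = -5/7 ≈ -0.71429)
Z(f) = -5/7 - f
(O(5*1, -1) + Z(S(1)))² = (8 + (-5/7 - (2 + 1)))² = (8 + (-5/7 - 1*3))² = (8 + (-5/7 - 3))² = (8 - 26/7)² = (30/7)² = 900/49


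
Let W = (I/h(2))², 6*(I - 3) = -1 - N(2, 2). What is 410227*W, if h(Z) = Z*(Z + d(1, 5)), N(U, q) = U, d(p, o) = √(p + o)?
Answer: 51278375/32 - 10255675*√6/16 ≈ 32376.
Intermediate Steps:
d(p, o) = √(o + p)
I = 5/2 (I = 3 + (-1 - 1*2)/6 = 3 + (-1 - 2)/6 = 3 + (⅙)*(-3) = 3 - ½ = 5/2 ≈ 2.5000)
h(Z) = Z*(Z + √6) (h(Z) = Z*(Z + √(5 + 1)) = Z*(Z + √6))
W = 25/(4*(4 + 2*√6)²) (W = (5/(2*((2*(2 + √6)))))² = (5/(2*(4 + 2*√6)))² = 25/(4*(4 + 2*√6)²) ≈ 0.078922)
410227*W = 410227*(125/32 - 25*√6/16) = 51278375/32 - 10255675*√6/16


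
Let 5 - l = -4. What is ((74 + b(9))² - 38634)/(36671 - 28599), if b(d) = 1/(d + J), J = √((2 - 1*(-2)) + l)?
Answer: -76615961/18662464 - 5041*√13/18662464 ≈ -4.1063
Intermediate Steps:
l = 9 (l = 5 - 1*(-4) = 5 + 4 = 9)
J = √13 (J = √((2 - 1*(-2)) + 9) = √((2 + 2) + 9) = √(4 + 9) = √13 ≈ 3.6056)
b(d) = 1/(d + √13)
((74 + b(9))² - 38634)/(36671 - 28599) = ((74 + 1/(9 + √13))² - 38634)/(36671 - 28599) = (-38634 + (74 + 1/(9 + √13))²)/8072 = (-38634 + (74 + 1/(9 + √13))²)*(1/8072) = -19317/4036 + (74 + 1/(9 + √13))²/8072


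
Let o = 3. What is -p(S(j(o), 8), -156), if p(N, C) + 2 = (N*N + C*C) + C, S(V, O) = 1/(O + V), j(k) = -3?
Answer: -604451/25 ≈ -24178.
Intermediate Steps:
p(N, C) = -2 + C + C**2 + N**2 (p(N, C) = -2 + ((N*N + C*C) + C) = -2 + ((N**2 + C**2) + C) = -2 + ((C**2 + N**2) + C) = -2 + (C + C**2 + N**2) = -2 + C + C**2 + N**2)
-p(S(j(o), 8), -156) = -(-2 - 156 + (-156)**2 + (1/(8 - 3))**2) = -(-2 - 156 + 24336 + (1/5)**2) = -(-2 - 156 + 24336 + 1/25) = -1*604451/25 = -604451/25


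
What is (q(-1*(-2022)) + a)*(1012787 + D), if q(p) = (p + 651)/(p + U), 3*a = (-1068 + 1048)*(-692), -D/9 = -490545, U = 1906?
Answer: 73777991814497/2946 ≈ 2.5043e+10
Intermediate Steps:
D = 4414905 (D = -9*(-490545) = 4414905)
a = 13840/3 (a = ((-1068 + 1048)*(-692))/3 = (-20*(-692))/3 = (1/3)*13840 = 13840/3 ≈ 4613.3)
q(p) = (651 + p)/(1906 + p) (q(p) = (p + 651)/(p + 1906) = (651 + p)/(1906 + p))
(q(-1*(-2022)) + a)*(1012787 + D) = ((651 - 1*(-2022))/(1906 - 1*(-2022)) + 13840/3)*(1012787 + 4414905) = ((651 + 2022)/(1906 + 2022) + 13840/3)*5427692 = (2673/3928 + 13840/3)*5427692 = (54371539/11784)*5427692 = 73777991814497/2946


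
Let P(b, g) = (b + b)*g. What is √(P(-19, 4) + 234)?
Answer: √82 ≈ 9.0554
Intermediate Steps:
P(b, g) = 2*b*g (P(b, g) = (2*b)*g = 2*b*g)
√(P(-19, 4) + 234) = √(2*(-19)*4 + 234) = √(-152 + 234) = √82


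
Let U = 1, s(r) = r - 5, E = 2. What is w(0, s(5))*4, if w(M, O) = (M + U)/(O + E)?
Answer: 2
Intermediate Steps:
s(r) = -5 + r
w(M, O) = (1 + M)/(2 + O) (w(M, O) = (M + 1)/(O + 2) = (1 + M)/(2 + O))
w(0, s(5))*4 = ((1 + 0)/(2 + (-5 + 5)))*4 = (1/(2 + 0))*4 = (1/2)*4 = ((½)*1)*4 = (½)*4 = 2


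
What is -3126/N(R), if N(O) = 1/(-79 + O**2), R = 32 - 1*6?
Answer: -1866222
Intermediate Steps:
R = 26 (R = 32 - 6 = 26)
-3126/N(R) = -3126/(1/(-79 + 26**2)) = -3126/(1/(-79 + 676)) = -3126/(1/597) = -3126/1/597 = -3126*597 = -1866222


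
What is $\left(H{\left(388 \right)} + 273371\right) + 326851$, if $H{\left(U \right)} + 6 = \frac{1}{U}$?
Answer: $\frac{232883809}{388} \approx 6.0022 \cdot 10^{5}$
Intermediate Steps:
$H{\left(U \right)} = -6 + \frac{1}{U}$
$\left(H{\left(388 \right)} + 273371\right) + 326851 = \left(\left(-6 + \frac{1}{388}\right) + 273371\right) + 326851 = \left(- \frac{2327}{388} + 273371\right) + 326851 = \frac{106065621}{388} + 326851 = \frac{232883809}{388}$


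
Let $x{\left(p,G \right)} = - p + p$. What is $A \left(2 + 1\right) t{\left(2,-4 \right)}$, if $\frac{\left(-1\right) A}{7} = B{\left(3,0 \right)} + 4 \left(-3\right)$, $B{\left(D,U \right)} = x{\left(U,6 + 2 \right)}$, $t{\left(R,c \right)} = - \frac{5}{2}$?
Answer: $-630$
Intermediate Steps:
$t{\left(R,c \right)} = - \frac{5}{2}$ ($t{\left(R,c \right)} = \left(-5\right) \frac{1}{2} = - \frac{5}{2}$)
$x{\left(p,G \right)} = 0$
$B{\left(D,U \right)} = 0$
$A = 84$ ($A = - 7 \left(0 + 4 \left(-3\right)\right) = - 7 \left(0 - 12\right) = \left(-7\right) \left(-12\right) = 84$)
$A \left(2 + 1\right) t{\left(2,-4 \right)} = 84 \left(2 + 1\right) \left(- \frac{5}{2}\right) = 84 \cdot 3 \left(- \frac{5}{2}\right) = 84 \left(- \frac{15}{2}\right) = -630$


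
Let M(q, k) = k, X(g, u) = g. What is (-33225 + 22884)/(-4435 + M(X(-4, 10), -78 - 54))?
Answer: 10341/4567 ≈ 2.2643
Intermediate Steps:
(-33225 + 22884)/(-4435 + M(X(-4, 10), -78 - 54)) = (-33225 + 22884)/(-4435 + (-78 - 54)) = -10341/(-4435 - 132) = -10341/(-4567) = -10341*(-1/4567) = 10341/4567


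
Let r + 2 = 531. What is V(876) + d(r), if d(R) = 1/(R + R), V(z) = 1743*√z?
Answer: 1/1058 + 3486*√219 ≈ 51588.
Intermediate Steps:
r = 529 (r = -2 + 531 = 529)
d(R) = 1/(2*R)
V(876) + d(r) = 1743*√876 + (½)/529 = 1743*(2*√219) + (½)*(1/529) = 3486*√219 + 1/1058 = 1/1058 + 3486*√219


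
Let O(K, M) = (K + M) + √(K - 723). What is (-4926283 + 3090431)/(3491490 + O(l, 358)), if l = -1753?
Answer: -6407297885940/12180763111501 + 3671704*I*√619/12180763111501 ≈ -0.52602 + 7.4996e-6*I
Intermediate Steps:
O(K, M) = K + M + √(-723 + K) (O(K, M) = (K + M) + √(-723 + K) = K + M + √(-723 + K))
(-4926283 + 3090431)/(3491490 + O(l, 358)) = (-4926283 + 3090431)/(3491490 + (-1753 + 358 + √(-723 - 1753))) = -1835852/(3491490 + (-1753 + 358 + √(-2476))) = -1835852/(3491490 + (-1753 + 358 + 2*I*√619)) = -1835852/(3491490 + (-1395 + 2*I*√619)) = -1835852/(3490095 + 2*I*√619)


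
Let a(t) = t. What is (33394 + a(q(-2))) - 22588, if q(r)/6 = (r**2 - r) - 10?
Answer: 10782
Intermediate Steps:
q(r) = -60 - 6*r + 6*r**2 (q(r) = 6*((r**2 - r) - 10) = 6*(-10 + r**2 - r) = -60 - 6*r + 6*r**2)
(33394 + a(q(-2))) - 22588 = (33394 + (-60 - 6*(-2) + 6*(-2)**2)) - 22588 = (33394 + (-60 + 12 + 6*4)) - 22588 = (33394 + (-60 + 12 + 24)) - 22588 = (33394 - 24) - 22588 = 33370 - 22588 = 10782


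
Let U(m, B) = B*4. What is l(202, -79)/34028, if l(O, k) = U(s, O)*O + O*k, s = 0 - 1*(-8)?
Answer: 73629/17014 ≈ 4.3276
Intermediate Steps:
s = 8 (s = 0 + 8 = 8)
U(m, B) = 4*B
l(O, k) = 4*O² + O*k (l(O, k) = (4*O)*O + O*k = 4*O² + O*k)
l(202, -79)/34028 = (202*(-79 + 4*202))/34028 = (202*(-79 + 808))*(1/34028) = (202*729)*(1/34028) = 147258*(1/34028) = 73629/17014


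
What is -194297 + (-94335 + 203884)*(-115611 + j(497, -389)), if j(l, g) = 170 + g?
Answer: -12689254967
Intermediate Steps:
-194297 + (-94335 + 203884)*(-115611 + j(497, -389)) = -194297 + (-94335 + 203884)*(-115611 + (170 - 389)) = -194297 + 109549*(-115611 - 219) = -194297 + 109549*(-115830) = -194297 - 12689060670 = -12689254967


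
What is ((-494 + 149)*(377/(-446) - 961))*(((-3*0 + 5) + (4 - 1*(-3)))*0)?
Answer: 0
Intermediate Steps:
((-494 + 149)*(377/(-446) - 961))*(((-3*0 + 5) + (4 - 1*(-3)))*0) = (-345*(377*(-1/446) - 961))*(((0 + 5) + (4 + 3))*0) = (-345*(-377/446 - 961))*((5 + 7)*0) = (-345*(-428983/446))*(12*0) = (147999135/446)*0 = 0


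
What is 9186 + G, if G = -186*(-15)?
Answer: 11976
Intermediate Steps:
G = 2790
9186 + G = 9186 + 2790 = 11976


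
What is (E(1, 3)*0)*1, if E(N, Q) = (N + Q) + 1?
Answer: 0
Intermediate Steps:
E(N, Q) = 1 + N + Q
(E(1, 3)*0)*1 = ((1 + 1 + 3)*0)*1 = (5*0)*1 = 0*1 = 0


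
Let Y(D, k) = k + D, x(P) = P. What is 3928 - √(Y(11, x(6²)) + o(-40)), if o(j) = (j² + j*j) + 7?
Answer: 3928 - √3254 ≈ 3871.0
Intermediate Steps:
Y(D, k) = D + k
o(j) = 7 + 2*j² (o(j) = (j² + j²) + 7 = 2*j² + 7 = 7 + 2*j²)
3928 - √(Y(11, x(6²)) + o(-40)) = 3928 - √((11 + 6²) + (7 + 2*(-40)²)) = 3928 - √((11 + 36) + (7 + 2*1600)) = 3928 - √(47 + (7 + 3200)) = 3928 - √(47 + 3207) = 3928 - √3254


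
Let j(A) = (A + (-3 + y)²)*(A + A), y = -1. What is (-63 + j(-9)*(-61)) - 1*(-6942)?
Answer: 14565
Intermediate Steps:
j(A) = 2*A*(16 + A) (j(A) = (A + (-3 - 1)²)*(A + A) = (A + (-4)²)*(2*A) = (A + 16)*(2*A) = (16 + A)*(2*A) = 2*A*(16 + A))
(-63 + j(-9)*(-61)) - 1*(-6942) = (-63 + (2*(-9)*(16 - 9))*(-61)) - 1*(-6942) = (-63 + (2*(-9)*7)*(-61)) + 6942 = (-63 - 126*(-61)) + 6942 = (-63 + 7686) + 6942 = 7623 + 6942 = 14565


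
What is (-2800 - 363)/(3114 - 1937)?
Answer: -3163/1177 ≈ -2.6873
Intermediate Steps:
(-2800 - 363)/(3114 - 1937) = -3163/1177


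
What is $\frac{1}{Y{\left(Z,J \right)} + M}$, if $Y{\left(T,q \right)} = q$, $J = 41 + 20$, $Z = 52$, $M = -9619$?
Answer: $- \frac{1}{9558} \approx -0.00010462$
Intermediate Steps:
$J = 61$
$\frac{1}{Y{\left(Z,J \right)} + M} = \frac{1}{61 - 9619} = \frac{1}{-9558} = - \frac{1}{9558}$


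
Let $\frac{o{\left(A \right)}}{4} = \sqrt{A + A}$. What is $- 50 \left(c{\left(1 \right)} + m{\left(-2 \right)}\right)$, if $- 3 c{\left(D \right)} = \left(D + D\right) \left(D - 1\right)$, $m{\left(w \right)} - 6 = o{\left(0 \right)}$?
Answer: $-300$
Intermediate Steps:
$o{\left(A \right)} = 4 \sqrt{2} \sqrt{A}$ ($o{\left(A \right)} = 4 \sqrt{A + A} = 4 \sqrt{2 A} = 4 \sqrt{2} \sqrt{A}$)
$m{\left(w \right)} = 6$ ($m{\left(w \right)} = 6 + 4 \sqrt{2} \sqrt{0} = 6 + 4 \sqrt{2} \cdot 0 = 6 + 0 = 6$)
$c{\left(D \right)} = - \frac{2 D \left(-1 + D\right)}{3}$ ($c{\left(D \right)} = - \frac{\left(D + D\right) \left(D - 1\right)}{3} = - \frac{2 D \left(-1 + D\right)}{3}$)
$- 50 \left(c{\left(1 \right)} + m{\left(-2 \right)}\right) = - 50 \left(\frac{2}{3} \cdot 1 \left(1 - 1\right) + 6\right) = - 50 \left(\frac{2}{3} \cdot 1 \cdot 0 + 6\right) = - 50 \left(0 + 6\right) = \left(-50\right) 6 = -300$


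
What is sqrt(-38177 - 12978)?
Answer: I*sqrt(51155) ≈ 226.17*I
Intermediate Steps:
sqrt(-38177 - 12978) = sqrt(-51155) = I*sqrt(51155)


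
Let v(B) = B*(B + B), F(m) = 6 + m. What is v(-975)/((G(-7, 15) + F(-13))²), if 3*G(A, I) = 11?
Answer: 342225/2 ≈ 1.7111e+5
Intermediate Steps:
G(A, I) = 11/3 (G(A, I) = (⅓)*11 = 11/3)
v(B) = 2*B² (v(B) = B*(2*B) = 2*B²)
v(-975)/((G(-7, 15) + F(-13))²) = (2*(-975)²)/((11/3 + (6 - 13))²) = (2*950625)/((11/3 - 7)²) = 1901250/((-10/3)²) = 1901250/(100/9) = 1901250*(9/100) = 342225/2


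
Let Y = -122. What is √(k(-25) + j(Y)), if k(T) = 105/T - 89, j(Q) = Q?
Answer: 2*I*√1345/5 ≈ 14.67*I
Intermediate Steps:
k(T) = -89 + 105/T
√(k(-25) + j(Y)) = √((-89 + 105/(-25)) - 122) = √((-89 + 105*(-1/25)) - 122) = √((-89 - 21/5) - 122) = √(-466/5 - 122) = √(-1076/5) = 2*I*√1345/5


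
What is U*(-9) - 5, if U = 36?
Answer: -329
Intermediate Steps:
U*(-9) - 5 = 36*(-9) - 5 = -324 - 5 = -329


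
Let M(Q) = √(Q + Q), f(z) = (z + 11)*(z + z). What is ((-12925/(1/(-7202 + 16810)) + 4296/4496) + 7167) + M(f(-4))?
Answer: -69787042409/562 + 4*I*√7 ≈ -1.2418e+8 + 10.583*I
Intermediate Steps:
f(z) = 2*z*(11 + z) (f(z) = (11 + z)*(2*z) = 2*z*(11 + z))
M(Q) = √2*√Q (M(Q) = √(2*Q) = √2*√Q)
((-12925/(1/(-7202 + 16810)) + 4296/4496) + 7167) + M(f(-4)) = ((-12925/(1/(-7202 + 16810)) + 4296/4496) + 7167) + √2*√(2*(-4)*(11 - 4)) = ((-12925/(1/9608) + 4296*(1/4496)) + 7167) + √2*√(2*(-4)*7) = ((-12925/1/9608 + 537/562) + 7167) + √2*√(-56) = ((-12925*9608 + 537/562) + 7167) + √2*(2*I*√14) = ((-124183400 + 537/562) + 7167) + 4*I*√7 = (-69791070263/562 + 7167) + 4*I*√7 = -69787042409/562 + 4*I*√7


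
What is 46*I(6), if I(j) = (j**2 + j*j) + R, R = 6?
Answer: 3588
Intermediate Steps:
I(j) = 6 + 2*j**2 (I(j) = (j**2 + j*j) + 6 = (j**2 + j**2) + 6 = 2*j**2 + 6 = 6 + 2*j**2)
46*I(6) = 46*(6 + 2*6**2) = 46*(6 + 2*36) = 46*(6 + 72) = 46*78 = 3588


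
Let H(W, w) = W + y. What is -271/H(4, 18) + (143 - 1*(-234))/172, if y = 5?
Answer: -43219/1548 ≈ -27.919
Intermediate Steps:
H(W, w) = 5 + W (H(W, w) = W + 5 = 5 + W)
-271/H(4, 18) + (143 - 1*(-234))/172 = -271/(5 + 4) + (143 - 1*(-234))/172 = -271/9 + (143 + 234)*(1/172) = -271*⅑ + 377*(1/172) = -271/9 + 377/172 = -43219/1548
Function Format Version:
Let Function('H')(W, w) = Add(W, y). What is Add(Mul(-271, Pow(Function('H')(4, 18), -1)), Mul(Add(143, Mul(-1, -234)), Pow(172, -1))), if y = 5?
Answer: Rational(-43219, 1548) ≈ -27.919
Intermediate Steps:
Function('H')(W, w) = Add(5, W) (Function('H')(W, w) = Add(W, 5) = Add(5, W))
Add(Mul(-271, Pow(Function('H')(4, 18), -1)), Mul(Add(143, Mul(-1, -234)), Pow(172, -1))) = Add(Mul(-271, Pow(Add(5, 4), -1)), Mul(Add(143, Mul(-1, -234)), Pow(172, -1))) = Add(Mul(-271, Pow(9, -1)), Mul(Add(143, 234), Rational(1, 172))) = Add(Mul(-271, Rational(1, 9)), Mul(377, Rational(1, 172))) = Add(Rational(-271, 9), Rational(377, 172)) = Rational(-43219, 1548)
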